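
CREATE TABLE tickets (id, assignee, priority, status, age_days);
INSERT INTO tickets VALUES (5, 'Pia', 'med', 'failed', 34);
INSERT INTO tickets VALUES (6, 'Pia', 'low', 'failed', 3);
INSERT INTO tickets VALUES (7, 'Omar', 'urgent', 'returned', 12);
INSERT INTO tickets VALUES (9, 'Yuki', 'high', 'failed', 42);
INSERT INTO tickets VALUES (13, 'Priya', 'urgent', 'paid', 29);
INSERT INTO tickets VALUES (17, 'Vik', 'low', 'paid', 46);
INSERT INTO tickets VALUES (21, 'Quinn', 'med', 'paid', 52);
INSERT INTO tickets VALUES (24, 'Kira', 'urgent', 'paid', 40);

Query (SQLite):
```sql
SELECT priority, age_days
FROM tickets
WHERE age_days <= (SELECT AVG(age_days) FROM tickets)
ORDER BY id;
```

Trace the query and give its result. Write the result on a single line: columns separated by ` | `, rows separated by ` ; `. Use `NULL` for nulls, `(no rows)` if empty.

Scalar subquery: AVG(age_days) over all tickets rows = 32.25.
Keep rows where age_days <= that value.

low | 3 ; urgent | 12 ; urgent | 29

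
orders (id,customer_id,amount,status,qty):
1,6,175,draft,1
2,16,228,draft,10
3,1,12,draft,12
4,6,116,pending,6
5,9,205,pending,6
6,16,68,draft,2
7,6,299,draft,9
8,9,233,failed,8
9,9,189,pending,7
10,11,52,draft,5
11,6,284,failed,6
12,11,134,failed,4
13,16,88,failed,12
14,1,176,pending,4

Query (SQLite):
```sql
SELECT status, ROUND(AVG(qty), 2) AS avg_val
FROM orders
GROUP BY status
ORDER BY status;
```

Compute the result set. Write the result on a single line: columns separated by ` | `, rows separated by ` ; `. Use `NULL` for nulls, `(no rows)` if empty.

draft | 6.5 ; failed | 7.5 ; pending | 5.75

Partition orders by status; compute ROUND(AVG(qty), 2) within each group.
  draft: ids {1, 2, 3, 6, 7, 10} → ROUND(AVG(qty), 2)=6.5
  failed: ids {8, 11, 12, 13} → ROUND(AVG(qty), 2)=7.5
  pending: ids {4, 5, 9, 14} → ROUND(AVG(qty), 2)=5.75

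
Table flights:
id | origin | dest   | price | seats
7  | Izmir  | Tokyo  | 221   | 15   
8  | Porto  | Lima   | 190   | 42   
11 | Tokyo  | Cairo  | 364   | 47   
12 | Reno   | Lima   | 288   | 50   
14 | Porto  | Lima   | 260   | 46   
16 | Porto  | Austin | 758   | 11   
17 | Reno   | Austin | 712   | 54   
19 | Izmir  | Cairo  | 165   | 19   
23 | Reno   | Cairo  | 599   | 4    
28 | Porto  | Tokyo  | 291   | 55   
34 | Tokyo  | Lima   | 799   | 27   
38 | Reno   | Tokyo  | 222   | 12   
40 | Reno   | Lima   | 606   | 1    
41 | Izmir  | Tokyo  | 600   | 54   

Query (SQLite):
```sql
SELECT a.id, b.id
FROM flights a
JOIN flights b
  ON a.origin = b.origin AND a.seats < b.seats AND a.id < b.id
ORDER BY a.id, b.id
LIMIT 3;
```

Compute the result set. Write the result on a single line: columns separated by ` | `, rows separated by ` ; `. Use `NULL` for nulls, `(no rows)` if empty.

7 | 19 ; 7 | 41 ; 8 | 14

Pairs (a,b) with same origin, a.seats < b.seats, a.id < b.id.
origin groups: Izmir:{7,19,41} Porto:{8,14,16,28} Reno:{12,17,23,38,40} Tokyo:{11,34}
Ordered by (a.id, b.id); first 3.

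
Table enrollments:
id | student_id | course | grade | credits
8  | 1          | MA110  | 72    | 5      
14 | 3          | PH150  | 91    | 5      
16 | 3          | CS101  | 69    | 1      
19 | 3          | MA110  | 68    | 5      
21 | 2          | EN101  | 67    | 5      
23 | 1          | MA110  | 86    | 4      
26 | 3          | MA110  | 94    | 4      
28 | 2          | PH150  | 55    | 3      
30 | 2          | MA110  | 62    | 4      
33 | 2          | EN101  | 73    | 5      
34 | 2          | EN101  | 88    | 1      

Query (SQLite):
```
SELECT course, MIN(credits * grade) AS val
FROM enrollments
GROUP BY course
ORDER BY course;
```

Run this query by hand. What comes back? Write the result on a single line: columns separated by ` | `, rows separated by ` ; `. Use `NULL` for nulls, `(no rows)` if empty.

For each row compute credits * grade.
Group by course; take MIN of the expression per group.
  CS101: ids {16} → MIN(credits * grade)=69
  EN101: ids {21, 33, 34} → MIN(credits * grade)=88
  MA110: ids {8, 19, 23, 26, 30} → MIN(credits * grade)=248
  PH150: ids {14, 28} → MIN(credits * grade)=165

CS101 | 69 ; EN101 | 88 ; MA110 | 248 ; PH150 | 165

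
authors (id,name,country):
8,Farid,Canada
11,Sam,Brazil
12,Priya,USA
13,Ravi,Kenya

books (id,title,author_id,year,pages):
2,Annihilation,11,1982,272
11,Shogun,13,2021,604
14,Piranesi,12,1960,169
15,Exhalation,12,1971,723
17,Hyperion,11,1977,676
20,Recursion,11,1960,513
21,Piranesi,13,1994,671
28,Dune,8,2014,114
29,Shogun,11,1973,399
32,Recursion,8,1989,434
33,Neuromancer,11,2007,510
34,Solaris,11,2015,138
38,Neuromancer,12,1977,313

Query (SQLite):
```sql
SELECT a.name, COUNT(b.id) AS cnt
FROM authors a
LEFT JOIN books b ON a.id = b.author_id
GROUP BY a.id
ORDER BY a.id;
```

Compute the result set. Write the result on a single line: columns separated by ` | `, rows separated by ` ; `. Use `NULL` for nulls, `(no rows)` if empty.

Farid | 2 ; Sam | 6 ; Priya | 3 ; Ravi | 2

LEFT JOIN keeps every authors row; unmatched ones get NULL for books columns.
Group by authors.id and compute COUNT(b.id). COUNT(col) of an all-NULL group is 0.
  8: ids {28, 32} → COUNT(b.id)=2
  11: ids {2, 17, 20, 29, 33, 34} → COUNT(b.id)=6
  12: ids {14, 15, 38} → COUNT(b.id)=3
  13: ids {11, 21} → COUNT(b.id)=2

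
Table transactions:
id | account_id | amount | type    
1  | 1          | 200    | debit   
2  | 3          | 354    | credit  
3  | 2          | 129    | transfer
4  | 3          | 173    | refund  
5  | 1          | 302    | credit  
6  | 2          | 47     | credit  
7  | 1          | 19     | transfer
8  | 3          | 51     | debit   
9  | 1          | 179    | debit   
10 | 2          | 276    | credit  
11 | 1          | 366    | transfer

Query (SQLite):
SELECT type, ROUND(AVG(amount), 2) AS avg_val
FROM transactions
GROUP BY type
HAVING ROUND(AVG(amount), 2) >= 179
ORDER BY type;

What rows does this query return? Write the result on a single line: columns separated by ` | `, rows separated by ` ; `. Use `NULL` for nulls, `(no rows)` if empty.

Partition transactions by type; compute ROUND(AVG(amount), 2) within each group.
HAVING: keep groups where ROUND(AVG(amount), 2) >= 179.
  credit: ids {2, 5, 6, 10} → ROUND(AVG(amount), 2)=244.75
  debit: ids {1, 8, 9} → ROUND(AVG(amount), 2)=143.33
  refund: ids {4} → ROUND(AVG(amount), 2)=173
  transfer: ids {3, 7, 11} → ROUND(AVG(amount), 2)=171.33

credit | 244.75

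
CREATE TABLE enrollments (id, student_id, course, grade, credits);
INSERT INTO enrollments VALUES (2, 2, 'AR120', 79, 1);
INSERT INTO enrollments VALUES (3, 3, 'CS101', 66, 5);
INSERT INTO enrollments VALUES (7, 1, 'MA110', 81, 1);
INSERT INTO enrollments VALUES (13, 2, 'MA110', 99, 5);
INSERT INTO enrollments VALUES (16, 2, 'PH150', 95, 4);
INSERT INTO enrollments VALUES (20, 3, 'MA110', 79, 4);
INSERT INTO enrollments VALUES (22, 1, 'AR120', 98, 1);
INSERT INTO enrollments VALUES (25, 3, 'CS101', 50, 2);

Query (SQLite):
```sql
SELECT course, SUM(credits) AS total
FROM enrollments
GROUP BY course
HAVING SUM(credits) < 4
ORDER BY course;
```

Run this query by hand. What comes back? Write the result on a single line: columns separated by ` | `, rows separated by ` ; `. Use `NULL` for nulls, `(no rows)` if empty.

AR120 | 2

Partition enrollments by course; compute SUM(credits) within each group.
HAVING: keep groups where SUM(credits) < 4.
  AR120: ids {2, 22} → SUM(credits)=2
  CS101: ids {3, 25} → SUM(credits)=7
  MA110: ids {7, 13, 20} → SUM(credits)=10
  PH150: ids {16} → SUM(credits)=4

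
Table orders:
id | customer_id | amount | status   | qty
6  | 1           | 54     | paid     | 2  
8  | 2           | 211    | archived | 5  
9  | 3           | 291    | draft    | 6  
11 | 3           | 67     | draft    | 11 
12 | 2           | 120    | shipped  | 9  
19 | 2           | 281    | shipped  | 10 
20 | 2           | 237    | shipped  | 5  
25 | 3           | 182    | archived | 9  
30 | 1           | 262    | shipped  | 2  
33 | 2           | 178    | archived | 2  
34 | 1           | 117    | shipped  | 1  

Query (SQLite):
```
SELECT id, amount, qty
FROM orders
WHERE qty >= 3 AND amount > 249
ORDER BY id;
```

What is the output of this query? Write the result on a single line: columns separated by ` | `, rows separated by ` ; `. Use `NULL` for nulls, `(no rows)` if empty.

qty >= 3: ids {8, 9, 11, 12, 19, 20, 25}
amount > 249: ids {9, 19, 30}
Combine with AND.

9 | 291 | 6 ; 19 | 281 | 10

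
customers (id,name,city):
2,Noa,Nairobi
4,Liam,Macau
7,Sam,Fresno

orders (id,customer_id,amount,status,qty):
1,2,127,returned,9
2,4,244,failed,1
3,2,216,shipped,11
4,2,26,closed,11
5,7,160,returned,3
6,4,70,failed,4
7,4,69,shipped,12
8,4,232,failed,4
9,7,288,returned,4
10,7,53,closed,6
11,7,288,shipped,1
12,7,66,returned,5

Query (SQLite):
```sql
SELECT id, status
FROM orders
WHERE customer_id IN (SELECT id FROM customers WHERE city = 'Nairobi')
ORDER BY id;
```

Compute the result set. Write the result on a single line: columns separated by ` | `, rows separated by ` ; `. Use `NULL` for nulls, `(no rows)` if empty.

1 | returned ; 3 | shipped ; 4 | closed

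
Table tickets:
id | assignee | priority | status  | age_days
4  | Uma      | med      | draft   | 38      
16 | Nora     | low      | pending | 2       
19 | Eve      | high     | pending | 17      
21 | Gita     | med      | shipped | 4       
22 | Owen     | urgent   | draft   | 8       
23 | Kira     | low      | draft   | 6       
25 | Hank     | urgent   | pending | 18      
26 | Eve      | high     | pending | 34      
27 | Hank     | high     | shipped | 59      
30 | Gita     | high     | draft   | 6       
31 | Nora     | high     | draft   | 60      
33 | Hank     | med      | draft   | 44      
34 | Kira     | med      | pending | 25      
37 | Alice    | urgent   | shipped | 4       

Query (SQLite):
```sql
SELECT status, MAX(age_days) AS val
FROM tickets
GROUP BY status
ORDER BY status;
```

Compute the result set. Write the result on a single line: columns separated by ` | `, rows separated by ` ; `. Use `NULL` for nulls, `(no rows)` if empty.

Partition tickets by status; compute MAX(age_days) within each group.
  draft: ids {4, 22, 23, 30, 31, 33} → MAX(age_days)=60
  pending: ids {16, 19, 25, 26, 34} → MAX(age_days)=34
  shipped: ids {21, 27, 37} → MAX(age_days)=59

draft | 60 ; pending | 34 ; shipped | 59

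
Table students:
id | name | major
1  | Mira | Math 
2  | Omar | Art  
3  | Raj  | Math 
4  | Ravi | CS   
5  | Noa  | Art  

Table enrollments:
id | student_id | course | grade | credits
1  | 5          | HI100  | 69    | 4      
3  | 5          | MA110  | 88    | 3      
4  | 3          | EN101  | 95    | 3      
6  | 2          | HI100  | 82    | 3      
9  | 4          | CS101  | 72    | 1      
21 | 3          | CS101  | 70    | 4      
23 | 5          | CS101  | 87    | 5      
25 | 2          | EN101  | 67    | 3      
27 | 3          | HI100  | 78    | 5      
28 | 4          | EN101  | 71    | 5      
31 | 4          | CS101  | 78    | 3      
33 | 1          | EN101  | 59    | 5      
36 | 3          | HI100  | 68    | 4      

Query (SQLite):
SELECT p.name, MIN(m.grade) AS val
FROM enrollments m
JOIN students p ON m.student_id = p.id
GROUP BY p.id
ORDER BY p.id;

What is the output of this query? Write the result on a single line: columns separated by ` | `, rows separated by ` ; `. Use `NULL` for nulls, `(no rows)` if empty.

Mira | 59 ; Omar | 67 ; Raj | 68 ; Ravi | 71 ; Noa | 69

Join each enrollments row to its students via student_id.
Group joined rows by students.id; compute MIN(m.grade) per group.
  1: ids {33} → MIN(m.grade)=59
  2: ids {6, 25} → MIN(m.grade)=67
  3: ids {4, 21, 27, 36} → MIN(m.grade)=68
  4: ids {9, 28, 31} → MIN(m.grade)=71
  5: ids {1, 3, 23} → MIN(m.grade)=69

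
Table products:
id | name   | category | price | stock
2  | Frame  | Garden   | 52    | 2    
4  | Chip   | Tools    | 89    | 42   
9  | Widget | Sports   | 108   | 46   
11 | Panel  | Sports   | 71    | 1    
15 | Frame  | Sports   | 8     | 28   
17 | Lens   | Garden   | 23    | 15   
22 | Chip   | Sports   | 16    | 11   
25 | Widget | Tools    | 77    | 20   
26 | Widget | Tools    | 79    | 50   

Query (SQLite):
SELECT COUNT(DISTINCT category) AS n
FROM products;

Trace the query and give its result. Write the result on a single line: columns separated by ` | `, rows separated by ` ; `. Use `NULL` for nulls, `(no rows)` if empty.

Count distinct non-NULL category values.

3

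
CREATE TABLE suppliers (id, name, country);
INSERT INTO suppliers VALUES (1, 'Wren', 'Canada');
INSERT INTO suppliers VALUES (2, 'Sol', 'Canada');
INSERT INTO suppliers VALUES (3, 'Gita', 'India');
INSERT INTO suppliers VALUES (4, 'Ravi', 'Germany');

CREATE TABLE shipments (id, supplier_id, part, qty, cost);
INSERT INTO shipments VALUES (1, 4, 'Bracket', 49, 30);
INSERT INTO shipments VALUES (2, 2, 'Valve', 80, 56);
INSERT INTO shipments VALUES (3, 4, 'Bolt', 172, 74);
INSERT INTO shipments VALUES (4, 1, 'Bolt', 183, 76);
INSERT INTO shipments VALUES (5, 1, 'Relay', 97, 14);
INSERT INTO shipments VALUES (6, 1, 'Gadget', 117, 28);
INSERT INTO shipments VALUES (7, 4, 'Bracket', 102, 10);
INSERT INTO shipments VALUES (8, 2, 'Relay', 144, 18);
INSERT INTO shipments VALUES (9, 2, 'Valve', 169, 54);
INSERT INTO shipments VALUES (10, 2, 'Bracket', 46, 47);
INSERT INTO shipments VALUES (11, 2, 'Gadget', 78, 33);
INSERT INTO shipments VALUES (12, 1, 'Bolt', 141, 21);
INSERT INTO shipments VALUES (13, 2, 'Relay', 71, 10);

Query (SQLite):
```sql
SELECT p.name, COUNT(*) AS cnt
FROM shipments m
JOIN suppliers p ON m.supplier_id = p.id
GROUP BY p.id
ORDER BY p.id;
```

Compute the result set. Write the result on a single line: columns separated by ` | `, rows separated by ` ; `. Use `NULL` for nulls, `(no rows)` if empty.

Wren | 4 ; Sol | 6 ; Ravi | 3

Join each shipments row to its suppliers via supplier_id.
Group joined rows by suppliers.id; compute COUNT(*) per group.
  1: ids {4, 5, 6, 12} → COUNT(*)=4
  2: ids {2, 8, 9, 10, 11, 13} → COUNT(*)=6
  4: ids {1, 3, 7} → COUNT(*)=3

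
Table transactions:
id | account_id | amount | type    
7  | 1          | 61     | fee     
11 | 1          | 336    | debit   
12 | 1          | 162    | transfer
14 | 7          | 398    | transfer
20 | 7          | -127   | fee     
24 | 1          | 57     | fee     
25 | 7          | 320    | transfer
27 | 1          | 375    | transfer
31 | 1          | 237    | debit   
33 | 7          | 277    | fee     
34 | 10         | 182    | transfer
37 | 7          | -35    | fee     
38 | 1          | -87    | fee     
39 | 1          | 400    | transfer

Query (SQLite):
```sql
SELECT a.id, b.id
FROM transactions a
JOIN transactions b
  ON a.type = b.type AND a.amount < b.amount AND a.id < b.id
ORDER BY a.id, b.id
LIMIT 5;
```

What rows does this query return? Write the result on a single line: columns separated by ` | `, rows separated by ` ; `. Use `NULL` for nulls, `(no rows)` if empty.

7 | 33 ; 12 | 14 ; 12 | 25 ; 12 | 27 ; 12 | 34

Pairs (a,b) with same type, a.amount < b.amount, a.id < b.id.
type groups: debit:{11,31} fee:{7,20,24,33,37,38} transfer:{12,14,25,27,34,39}
Ordered by (a.id, b.id); first 5.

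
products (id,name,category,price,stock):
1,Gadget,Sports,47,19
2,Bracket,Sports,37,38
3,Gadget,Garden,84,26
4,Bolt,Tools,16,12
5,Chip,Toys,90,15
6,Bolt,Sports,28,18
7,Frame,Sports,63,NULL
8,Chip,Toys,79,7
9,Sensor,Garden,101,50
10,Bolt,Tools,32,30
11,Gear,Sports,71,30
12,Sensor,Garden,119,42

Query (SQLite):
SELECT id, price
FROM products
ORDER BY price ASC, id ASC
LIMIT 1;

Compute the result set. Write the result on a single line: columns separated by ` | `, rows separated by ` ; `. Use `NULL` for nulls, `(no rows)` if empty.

4 | 16

Sort by price asc, tiebreak id asc: (16, id=4), (28, id=6), (32, id=10), (37, id=2) …. Take first 1.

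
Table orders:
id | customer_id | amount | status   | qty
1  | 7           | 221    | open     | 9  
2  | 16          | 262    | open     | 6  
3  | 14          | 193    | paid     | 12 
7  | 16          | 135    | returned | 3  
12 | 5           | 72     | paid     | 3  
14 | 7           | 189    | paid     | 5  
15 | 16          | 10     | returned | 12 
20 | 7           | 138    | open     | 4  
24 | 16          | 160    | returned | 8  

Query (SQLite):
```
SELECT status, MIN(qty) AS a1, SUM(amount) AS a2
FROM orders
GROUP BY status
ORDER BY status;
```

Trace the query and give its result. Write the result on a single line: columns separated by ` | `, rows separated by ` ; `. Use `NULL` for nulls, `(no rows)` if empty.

open | 4 | 621 ; paid | 3 | 454 ; returned | 3 | 305

Group orders by status.
Per group compute: MIN(qty), SUM(amount).
  open: ids {1, 2, 20} → MIN(qty)=4, SUM(amount)=621
  paid: ids {3, 12, 14} → MIN(qty)=3, SUM(amount)=454
  returned: ids {7, 15, 24} → MIN(qty)=3, SUM(amount)=305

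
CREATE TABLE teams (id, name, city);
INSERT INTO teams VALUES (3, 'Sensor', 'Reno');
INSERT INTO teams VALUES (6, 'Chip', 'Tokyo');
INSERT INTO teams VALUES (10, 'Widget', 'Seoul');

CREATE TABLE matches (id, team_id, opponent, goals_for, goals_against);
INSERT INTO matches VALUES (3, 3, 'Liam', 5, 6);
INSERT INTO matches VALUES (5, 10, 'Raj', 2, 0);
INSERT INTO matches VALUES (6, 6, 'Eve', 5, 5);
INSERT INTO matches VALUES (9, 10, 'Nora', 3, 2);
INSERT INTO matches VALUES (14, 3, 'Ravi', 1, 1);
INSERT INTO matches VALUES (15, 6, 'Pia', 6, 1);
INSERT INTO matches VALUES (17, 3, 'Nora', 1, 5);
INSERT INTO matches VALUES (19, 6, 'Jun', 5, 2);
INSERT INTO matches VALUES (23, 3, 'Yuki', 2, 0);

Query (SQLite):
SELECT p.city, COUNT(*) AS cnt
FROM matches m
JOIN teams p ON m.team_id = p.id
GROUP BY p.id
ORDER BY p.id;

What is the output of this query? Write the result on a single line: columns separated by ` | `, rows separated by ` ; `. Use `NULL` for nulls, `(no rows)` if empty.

Join each matches row to its teams via team_id.
Group joined rows by teams.id; compute COUNT(*) per group.
  3: ids {3, 14, 17, 23} → COUNT(*)=4
  6: ids {6, 15, 19} → COUNT(*)=3
  10: ids {5, 9} → COUNT(*)=2

Reno | 4 ; Tokyo | 3 ; Seoul | 2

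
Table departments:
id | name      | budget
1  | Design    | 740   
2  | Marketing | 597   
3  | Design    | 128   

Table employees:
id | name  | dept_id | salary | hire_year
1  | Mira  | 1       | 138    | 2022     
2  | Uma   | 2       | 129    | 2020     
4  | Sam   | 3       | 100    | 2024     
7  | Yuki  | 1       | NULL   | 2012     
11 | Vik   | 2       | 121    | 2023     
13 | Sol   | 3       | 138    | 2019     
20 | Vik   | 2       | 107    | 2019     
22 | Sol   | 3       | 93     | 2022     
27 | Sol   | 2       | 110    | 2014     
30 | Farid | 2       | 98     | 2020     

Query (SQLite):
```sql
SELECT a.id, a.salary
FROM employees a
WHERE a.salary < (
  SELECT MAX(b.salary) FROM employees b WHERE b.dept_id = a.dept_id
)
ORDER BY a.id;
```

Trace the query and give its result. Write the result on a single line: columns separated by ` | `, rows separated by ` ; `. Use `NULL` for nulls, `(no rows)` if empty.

For each employees row a, compute MAX(salary) over rows sharing a.dept_id.
Keep row a if a.salary < that per-group MAX.
  dept_id=1: MAX(salary) = 138
  dept_id=2: MAX(salary) = 129
  dept_id=3: MAX(salary) = 138

4 | 100 ; 11 | 121 ; 20 | 107 ; 22 | 93 ; 27 | 110 ; 30 | 98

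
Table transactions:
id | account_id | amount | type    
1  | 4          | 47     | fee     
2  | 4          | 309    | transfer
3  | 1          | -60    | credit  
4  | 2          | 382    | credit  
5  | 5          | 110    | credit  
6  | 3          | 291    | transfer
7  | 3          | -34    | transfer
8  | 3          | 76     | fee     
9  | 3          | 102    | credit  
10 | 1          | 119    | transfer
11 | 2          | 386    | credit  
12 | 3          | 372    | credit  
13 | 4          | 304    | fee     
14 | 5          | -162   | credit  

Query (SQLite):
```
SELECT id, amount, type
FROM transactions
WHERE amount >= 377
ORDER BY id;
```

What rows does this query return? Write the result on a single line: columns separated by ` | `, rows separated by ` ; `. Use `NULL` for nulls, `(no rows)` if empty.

amount >= 377: ids {4, 11}

4 | 382 | credit ; 11 | 386 | credit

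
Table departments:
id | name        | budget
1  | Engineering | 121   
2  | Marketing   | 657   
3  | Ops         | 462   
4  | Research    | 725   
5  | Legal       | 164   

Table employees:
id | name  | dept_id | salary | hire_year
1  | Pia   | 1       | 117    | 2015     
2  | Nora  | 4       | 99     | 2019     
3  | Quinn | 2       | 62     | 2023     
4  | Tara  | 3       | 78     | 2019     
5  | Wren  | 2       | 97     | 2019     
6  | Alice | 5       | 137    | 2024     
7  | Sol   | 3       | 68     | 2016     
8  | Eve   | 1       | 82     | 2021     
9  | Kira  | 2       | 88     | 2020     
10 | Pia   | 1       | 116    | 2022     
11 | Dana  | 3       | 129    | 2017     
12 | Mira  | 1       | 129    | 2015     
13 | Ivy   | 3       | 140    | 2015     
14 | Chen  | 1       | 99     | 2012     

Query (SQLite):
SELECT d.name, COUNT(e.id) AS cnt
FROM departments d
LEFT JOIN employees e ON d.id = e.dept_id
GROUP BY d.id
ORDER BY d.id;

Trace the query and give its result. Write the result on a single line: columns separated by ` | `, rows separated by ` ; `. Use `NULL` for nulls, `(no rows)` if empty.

LEFT JOIN keeps every departments row; unmatched ones get NULL for employees columns.
Group by departments.id and compute COUNT(e.id). COUNT(col) of an all-NULL group is 0.
  1: ids {1, 8, 10, 12, 14} → COUNT(e.id)=5
  2: ids {3, 5, 9} → COUNT(e.id)=3
  3: ids {4, 7, 11, 13} → COUNT(e.id)=4
  4: ids {2} → COUNT(e.id)=1
  5: ids {6} → COUNT(e.id)=1

Engineering | 5 ; Marketing | 3 ; Ops | 4 ; Research | 1 ; Legal | 1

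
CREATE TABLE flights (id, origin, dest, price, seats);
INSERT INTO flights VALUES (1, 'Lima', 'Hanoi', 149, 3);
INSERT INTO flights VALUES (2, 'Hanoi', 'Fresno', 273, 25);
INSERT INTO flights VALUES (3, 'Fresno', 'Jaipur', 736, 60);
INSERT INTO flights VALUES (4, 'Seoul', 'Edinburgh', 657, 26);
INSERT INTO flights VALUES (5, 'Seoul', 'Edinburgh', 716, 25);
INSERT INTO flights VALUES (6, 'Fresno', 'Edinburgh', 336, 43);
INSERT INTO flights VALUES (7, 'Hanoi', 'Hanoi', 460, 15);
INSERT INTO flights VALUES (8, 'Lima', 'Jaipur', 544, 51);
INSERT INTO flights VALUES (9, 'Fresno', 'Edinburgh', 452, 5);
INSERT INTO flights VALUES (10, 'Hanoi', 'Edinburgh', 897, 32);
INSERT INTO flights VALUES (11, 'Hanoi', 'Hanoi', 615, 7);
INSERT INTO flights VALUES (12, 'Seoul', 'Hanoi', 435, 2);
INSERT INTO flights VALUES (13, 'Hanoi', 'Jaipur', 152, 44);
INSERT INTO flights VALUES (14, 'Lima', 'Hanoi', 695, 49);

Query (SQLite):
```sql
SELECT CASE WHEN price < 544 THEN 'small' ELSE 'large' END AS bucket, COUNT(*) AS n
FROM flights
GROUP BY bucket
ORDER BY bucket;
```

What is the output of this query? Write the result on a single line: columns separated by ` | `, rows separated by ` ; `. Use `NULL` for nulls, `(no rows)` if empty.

large | 7 ; small | 7

Bucket rows by price < 544 → 'small' else 'large'; count each bucket.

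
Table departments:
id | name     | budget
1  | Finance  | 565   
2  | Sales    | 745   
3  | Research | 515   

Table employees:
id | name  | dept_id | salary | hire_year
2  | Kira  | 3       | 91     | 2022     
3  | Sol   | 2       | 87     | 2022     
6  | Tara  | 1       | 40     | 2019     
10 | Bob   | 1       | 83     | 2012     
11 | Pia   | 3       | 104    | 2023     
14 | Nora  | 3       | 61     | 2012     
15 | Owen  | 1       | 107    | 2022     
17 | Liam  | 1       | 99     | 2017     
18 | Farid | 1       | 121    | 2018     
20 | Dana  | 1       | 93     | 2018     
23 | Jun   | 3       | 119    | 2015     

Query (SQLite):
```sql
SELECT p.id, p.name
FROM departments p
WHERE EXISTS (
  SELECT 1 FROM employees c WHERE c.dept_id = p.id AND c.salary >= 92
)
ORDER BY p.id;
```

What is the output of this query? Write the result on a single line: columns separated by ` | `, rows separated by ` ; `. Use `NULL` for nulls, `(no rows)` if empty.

For each departments row, check whether any employees with matching dept_id has salary >= 92.
Keep rows where that is true.

1 | Finance ; 3 | Research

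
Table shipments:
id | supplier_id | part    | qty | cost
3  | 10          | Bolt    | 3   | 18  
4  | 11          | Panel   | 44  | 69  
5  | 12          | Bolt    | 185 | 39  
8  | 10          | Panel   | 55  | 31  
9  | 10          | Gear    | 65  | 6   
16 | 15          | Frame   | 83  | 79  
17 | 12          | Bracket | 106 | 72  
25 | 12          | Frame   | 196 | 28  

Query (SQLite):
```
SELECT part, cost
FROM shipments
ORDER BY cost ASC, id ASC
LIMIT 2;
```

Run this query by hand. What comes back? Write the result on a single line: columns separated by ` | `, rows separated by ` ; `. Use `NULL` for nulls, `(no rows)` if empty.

Sort by cost asc, tiebreak id asc: (6, id=9), (18, id=3), (28, id=25), (31, id=8), (39, id=5) …. Take first 2.

Gear | 6 ; Bolt | 18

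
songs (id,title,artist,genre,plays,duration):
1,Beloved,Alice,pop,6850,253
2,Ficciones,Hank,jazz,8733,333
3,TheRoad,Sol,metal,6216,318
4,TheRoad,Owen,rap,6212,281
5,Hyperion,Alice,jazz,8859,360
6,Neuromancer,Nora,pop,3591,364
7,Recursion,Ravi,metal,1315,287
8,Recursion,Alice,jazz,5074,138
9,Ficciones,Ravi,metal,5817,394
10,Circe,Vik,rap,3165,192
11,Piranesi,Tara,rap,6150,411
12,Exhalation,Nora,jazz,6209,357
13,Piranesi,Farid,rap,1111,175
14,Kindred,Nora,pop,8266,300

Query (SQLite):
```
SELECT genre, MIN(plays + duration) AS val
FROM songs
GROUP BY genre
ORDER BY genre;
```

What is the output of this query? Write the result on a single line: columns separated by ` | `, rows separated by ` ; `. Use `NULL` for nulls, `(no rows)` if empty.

For each row compute plays + duration.
Group by genre; take MIN of the expression per group.
  jazz: ids {2, 5, 8, 12} → MIN(plays + duration)=5212
  metal: ids {3, 7, 9} → MIN(plays + duration)=1602
  pop: ids {1, 6, 14} → MIN(plays + duration)=3955
  rap: ids {4, 10, 11, 13} → MIN(plays + duration)=1286

jazz | 5212 ; metal | 1602 ; pop | 3955 ; rap | 1286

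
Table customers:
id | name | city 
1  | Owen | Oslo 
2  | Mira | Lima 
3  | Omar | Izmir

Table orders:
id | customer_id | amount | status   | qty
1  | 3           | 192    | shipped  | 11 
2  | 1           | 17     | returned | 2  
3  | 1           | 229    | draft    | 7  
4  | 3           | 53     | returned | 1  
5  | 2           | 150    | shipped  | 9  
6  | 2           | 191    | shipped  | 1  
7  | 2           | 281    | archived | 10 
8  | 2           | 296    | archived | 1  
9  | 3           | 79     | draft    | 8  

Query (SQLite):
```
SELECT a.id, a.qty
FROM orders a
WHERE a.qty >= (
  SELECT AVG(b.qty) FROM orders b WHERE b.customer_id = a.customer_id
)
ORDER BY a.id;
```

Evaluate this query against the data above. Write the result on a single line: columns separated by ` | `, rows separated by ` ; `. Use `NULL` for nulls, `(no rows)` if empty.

1 | 11 ; 3 | 7 ; 5 | 9 ; 7 | 10 ; 9 | 8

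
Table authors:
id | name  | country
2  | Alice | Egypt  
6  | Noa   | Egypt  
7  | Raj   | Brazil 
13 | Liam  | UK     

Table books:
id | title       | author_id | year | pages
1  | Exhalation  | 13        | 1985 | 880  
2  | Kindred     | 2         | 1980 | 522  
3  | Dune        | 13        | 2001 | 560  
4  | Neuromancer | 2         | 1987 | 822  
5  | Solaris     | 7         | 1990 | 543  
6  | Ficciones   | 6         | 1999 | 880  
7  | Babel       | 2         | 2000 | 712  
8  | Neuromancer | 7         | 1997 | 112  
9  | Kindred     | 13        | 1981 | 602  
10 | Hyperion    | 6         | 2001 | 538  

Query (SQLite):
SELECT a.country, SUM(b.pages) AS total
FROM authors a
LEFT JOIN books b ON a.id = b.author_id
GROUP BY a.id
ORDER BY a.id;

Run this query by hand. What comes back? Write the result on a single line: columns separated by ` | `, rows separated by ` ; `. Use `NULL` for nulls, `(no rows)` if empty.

Egypt | 2056 ; Egypt | 1418 ; Brazil | 655 ; UK | 2042

LEFT JOIN keeps every authors row; unmatched ones get NULL for books columns.
Group by authors.id and compute SUM(b.pages). SUM over an all-NULL group is NULL.
  2: ids {2, 4, 7} → SUM(b.pages)=2056
  6: ids {6, 10} → SUM(b.pages)=1418
  7: ids {5, 8} → SUM(b.pages)=655
  13: ids {1, 3, 9} → SUM(b.pages)=2042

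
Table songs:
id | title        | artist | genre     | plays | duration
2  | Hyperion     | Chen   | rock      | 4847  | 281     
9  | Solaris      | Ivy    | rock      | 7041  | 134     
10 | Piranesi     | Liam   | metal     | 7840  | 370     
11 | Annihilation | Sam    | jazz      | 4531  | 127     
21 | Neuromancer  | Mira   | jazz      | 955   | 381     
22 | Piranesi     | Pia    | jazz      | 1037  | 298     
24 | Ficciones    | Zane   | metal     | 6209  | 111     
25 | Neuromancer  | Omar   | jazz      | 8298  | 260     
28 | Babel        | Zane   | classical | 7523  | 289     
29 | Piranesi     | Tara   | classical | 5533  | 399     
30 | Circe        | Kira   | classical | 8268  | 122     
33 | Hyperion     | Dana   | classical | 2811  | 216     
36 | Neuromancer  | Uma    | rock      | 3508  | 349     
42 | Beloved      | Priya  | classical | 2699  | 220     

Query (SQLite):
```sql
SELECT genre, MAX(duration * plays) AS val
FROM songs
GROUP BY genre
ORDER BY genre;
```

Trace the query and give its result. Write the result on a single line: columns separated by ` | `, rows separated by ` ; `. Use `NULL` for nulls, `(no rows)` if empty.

For each row compute duration * plays.
Group by genre; take MAX of the expression per group.
  classical: ids {28, 29, 30, 33, 42} → MAX(duration * plays)=2207667
  jazz: ids {11, 21, 22, 25} → MAX(duration * plays)=2157480
  metal: ids {10, 24} → MAX(duration * plays)=2900800
  rock: ids {2, 9, 36} → MAX(duration * plays)=1362007

classical | 2207667 ; jazz | 2157480 ; metal | 2900800 ; rock | 1362007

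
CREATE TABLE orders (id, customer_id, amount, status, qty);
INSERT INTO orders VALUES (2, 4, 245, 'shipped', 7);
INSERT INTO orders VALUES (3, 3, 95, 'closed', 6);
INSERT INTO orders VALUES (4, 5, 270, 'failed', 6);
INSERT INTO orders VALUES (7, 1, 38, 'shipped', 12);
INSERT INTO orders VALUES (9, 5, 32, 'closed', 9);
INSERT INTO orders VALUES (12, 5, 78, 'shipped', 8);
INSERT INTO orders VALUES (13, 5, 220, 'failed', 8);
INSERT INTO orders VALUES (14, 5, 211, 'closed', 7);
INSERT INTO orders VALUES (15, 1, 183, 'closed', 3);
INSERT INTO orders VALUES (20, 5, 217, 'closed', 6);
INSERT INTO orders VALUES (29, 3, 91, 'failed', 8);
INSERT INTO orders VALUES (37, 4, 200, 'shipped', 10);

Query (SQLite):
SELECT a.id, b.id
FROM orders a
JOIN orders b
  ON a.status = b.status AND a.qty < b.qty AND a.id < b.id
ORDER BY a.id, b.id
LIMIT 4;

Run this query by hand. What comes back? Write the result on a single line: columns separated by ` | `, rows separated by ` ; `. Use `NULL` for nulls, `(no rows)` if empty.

2 | 7 ; 2 | 12 ; 2 | 37 ; 3 | 9

Pairs (a,b) with same status, a.qty < b.qty, a.id < b.id.
status groups: closed:{3,9,14,15,20} failed:{4,13,29} shipped:{2,7,12,37}
Ordered by (a.id, b.id); first 4.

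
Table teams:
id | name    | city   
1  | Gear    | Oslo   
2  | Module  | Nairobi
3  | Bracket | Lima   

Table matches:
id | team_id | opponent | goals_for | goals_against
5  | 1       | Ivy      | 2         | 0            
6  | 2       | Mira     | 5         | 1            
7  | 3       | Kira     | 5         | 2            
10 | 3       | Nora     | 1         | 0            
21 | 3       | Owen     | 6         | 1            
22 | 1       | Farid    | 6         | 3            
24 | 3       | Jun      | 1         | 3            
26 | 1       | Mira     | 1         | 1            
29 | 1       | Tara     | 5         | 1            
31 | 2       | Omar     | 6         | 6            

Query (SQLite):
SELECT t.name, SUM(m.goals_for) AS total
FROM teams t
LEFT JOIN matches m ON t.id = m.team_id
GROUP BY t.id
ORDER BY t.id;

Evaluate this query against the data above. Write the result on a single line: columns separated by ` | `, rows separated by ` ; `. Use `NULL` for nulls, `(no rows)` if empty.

Gear | 14 ; Module | 11 ; Bracket | 13

LEFT JOIN keeps every teams row; unmatched ones get NULL for matches columns.
Group by teams.id and compute SUM(m.goals_for). SUM over an all-NULL group is NULL.
  1: ids {5, 22, 26, 29} → SUM(m.goals_for)=14
  2: ids {6, 31} → SUM(m.goals_for)=11
  3: ids {7, 10, 21, 24} → SUM(m.goals_for)=13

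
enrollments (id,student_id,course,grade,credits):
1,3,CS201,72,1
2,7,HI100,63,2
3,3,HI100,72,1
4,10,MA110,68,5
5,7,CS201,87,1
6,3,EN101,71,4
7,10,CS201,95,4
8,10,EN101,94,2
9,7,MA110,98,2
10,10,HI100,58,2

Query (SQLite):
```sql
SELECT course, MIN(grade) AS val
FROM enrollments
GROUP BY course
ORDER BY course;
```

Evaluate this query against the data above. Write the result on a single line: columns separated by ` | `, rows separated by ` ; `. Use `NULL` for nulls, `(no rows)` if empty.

CS201 | 72 ; EN101 | 71 ; HI100 | 58 ; MA110 | 68

Partition enrollments by course; compute MIN(grade) within each group.
  CS201: ids {1, 5, 7} → MIN(grade)=72
  EN101: ids {6, 8} → MIN(grade)=71
  HI100: ids {2, 3, 10} → MIN(grade)=58
  MA110: ids {4, 9} → MIN(grade)=68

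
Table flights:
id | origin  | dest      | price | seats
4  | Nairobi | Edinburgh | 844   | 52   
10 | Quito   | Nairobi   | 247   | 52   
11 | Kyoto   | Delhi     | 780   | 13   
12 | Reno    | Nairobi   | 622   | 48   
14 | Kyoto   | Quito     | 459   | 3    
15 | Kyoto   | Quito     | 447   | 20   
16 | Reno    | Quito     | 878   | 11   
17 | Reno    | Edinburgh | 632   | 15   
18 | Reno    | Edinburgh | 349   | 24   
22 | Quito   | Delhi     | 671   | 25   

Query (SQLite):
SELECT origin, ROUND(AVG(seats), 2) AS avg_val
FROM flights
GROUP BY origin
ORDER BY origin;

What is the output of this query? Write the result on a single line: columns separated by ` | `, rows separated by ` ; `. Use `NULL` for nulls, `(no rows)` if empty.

Partition flights by origin; compute ROUND(AVG(seats), 2) within each group.
  Kyoto: ids {11, 14, 15} → ROUND(AVG(seats), 2)=12
  Nairobi: ids {4} → ROUND(AVG(seats), 2)=52
  Quito: ids {10, 22} → ROUND(AVG(seats), 2)=38.5
  Reno: ids {12, 16, 17, 18} → ROUND(AVG(seats), 2)=24.5

Kyoto | 12 ; Nairobi | 52 ; Quito | 38.5 ; Reno | 24.5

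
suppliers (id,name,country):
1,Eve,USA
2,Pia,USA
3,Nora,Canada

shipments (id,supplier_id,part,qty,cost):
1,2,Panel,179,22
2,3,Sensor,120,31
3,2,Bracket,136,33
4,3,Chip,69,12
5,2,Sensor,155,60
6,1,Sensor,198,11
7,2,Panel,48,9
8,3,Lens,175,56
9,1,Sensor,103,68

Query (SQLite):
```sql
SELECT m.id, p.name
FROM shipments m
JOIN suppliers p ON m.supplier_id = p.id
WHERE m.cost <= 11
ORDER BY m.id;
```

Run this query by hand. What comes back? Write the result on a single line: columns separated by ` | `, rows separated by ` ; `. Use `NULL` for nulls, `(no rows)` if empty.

Each shipments row matches the suppliers row where supplier_id = suppliers.id.
Then keep rows with m.cost <= 11.

6 | Eve ; 7 | Pia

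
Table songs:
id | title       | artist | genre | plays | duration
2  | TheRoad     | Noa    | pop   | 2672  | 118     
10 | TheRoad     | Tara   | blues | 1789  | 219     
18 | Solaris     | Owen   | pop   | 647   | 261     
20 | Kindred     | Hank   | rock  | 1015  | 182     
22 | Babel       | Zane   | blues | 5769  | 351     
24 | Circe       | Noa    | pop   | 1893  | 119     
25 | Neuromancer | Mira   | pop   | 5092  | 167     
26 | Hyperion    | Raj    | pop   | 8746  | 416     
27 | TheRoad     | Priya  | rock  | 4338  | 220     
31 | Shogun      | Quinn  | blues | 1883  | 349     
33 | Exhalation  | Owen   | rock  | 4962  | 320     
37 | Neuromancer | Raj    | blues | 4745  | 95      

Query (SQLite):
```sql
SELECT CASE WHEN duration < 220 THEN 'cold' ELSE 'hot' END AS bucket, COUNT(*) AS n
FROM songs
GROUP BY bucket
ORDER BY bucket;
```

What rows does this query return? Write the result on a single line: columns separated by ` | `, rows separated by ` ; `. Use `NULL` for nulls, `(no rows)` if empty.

Bucket rows by duration < 220 → 'cold' else 'hot'; count each bucket.

cold | 6 ; hot | 6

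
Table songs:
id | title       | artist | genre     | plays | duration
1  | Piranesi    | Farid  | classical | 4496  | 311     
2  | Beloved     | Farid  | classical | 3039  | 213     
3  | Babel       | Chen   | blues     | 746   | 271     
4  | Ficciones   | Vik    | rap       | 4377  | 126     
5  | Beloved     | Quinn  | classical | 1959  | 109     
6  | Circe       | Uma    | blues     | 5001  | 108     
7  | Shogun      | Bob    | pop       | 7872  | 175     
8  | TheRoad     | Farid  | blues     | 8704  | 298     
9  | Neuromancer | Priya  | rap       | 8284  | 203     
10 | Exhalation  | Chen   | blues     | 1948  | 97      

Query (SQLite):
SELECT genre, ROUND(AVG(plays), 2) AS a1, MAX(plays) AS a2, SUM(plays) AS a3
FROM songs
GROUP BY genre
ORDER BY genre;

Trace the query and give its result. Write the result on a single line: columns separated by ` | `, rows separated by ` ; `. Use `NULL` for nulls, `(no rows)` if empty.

blues | 4099.75 | 8704 | 16399 ; classical | 3164.67 | 4496 | 9494 ; pop | 7872 | 7872 | 7872 ; rap | 6330.5 | 8284 | 12661

Group songs by genre.
Per group compute: ROUND(AVG(plays), 2), MAX(plays), SUM(plays).
  blues: ids {3, 6, 8, 10} → ROUND(AVG(plays), 2)=4099.75, MAX(plays)=8704, SUM(plays)=16399
  classical: ids {1, 2, 5} → ROUND(AVG(plays), 2)=3164.67, MAX(plays)=4496, SUM(plays)=9494
  pop: ids {7} → ROUND(AVG(plays), 2)=7872, MAX(plays)=7872, SUM(plays)=7872
  rap: ids {4, 9} → ROUND(AVG(plays), 2)=6330.5, MAX(plays)=8284, SUM(plays)=12661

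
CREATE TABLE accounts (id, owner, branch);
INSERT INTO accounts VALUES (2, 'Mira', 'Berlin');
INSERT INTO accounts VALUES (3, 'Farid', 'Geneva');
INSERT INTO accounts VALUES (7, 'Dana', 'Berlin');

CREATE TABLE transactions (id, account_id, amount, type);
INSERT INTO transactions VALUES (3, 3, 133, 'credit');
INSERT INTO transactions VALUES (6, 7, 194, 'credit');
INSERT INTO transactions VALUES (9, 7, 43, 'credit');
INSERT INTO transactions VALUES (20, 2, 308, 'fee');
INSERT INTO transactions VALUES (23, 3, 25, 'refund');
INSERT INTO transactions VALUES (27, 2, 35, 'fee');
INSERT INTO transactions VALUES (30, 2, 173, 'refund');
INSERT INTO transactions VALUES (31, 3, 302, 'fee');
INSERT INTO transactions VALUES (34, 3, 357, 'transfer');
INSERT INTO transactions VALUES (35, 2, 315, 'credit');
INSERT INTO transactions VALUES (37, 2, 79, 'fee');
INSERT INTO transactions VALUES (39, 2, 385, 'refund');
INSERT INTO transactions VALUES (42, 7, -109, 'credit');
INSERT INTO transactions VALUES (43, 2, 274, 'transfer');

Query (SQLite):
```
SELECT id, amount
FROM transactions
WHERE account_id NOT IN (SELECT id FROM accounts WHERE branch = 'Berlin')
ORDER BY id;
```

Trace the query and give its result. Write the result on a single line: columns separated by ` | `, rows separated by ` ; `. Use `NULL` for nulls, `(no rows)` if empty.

3 | 133 ; 23 | 25 ; 31 | 302 ; 34 | 357

Inner query: accounts.id where branch = 'Berlin'.
Outer: keep transactions rows whose account_id is not in that set.
Inner query → {2, 7}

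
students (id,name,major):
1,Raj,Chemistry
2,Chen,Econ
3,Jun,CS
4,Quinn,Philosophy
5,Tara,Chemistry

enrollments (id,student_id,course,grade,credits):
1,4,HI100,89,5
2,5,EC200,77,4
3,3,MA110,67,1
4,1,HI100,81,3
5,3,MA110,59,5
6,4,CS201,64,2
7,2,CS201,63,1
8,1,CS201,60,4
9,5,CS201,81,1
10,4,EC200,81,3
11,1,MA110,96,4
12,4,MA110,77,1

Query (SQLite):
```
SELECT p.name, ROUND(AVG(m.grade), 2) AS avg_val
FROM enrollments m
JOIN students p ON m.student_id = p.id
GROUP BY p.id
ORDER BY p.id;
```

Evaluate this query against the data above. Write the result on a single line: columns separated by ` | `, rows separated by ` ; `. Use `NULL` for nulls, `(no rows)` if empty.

Raj | 79 ; Chen | 63 ; Jun | 63 ; Quinn | 77.75 ; Tara | 79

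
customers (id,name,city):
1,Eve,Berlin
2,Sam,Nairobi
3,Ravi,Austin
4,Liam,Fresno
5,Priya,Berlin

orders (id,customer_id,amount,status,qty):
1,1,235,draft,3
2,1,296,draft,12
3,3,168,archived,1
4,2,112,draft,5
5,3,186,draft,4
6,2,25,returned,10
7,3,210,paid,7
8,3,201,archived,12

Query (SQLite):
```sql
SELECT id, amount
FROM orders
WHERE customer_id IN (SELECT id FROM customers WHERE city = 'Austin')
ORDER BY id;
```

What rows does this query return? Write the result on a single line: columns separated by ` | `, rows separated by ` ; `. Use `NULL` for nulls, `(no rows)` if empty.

Inner query: customers.id where city = 'Austin'.
Outer: keep orders rows whose customer_id is in that set.
Inner query → {3}

3 | 168 ; 5 | 186 ; 7 | 210 ; 8 | 201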